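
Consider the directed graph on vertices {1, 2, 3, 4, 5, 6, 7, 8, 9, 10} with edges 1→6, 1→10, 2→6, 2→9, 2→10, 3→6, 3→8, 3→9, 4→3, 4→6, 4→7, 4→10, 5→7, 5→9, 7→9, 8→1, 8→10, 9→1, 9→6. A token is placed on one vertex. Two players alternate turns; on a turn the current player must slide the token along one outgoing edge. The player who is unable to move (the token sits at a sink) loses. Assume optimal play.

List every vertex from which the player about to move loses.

6, 7, 10

Classify positions by backward induction: terminal positions (no move available) are L. From any other position, the mover wins iff some move reaches an L.
Every edge goes from a vertex to one that appears earlier in the order 6, 10, 1, 8, 9, 7, 5, 3, 4, 2, so processing vertices in that order labels each vertex after all of its successors.
6: no outgoing edge → L
10: no outgoing edge → L
1: W (go to 10, an L position)
8: W (go to 10, an L position)
9: W (go to 6, an L position)
7: L (sole option 9(W) is W)
5: W (go to 7, an L position)
3: W (go to 6, an L position)
4: W (go to 7, an L position)
2: W (go to 10, an L position)
Reading off the rows marked L gives the requested list; there are 3 such vertices.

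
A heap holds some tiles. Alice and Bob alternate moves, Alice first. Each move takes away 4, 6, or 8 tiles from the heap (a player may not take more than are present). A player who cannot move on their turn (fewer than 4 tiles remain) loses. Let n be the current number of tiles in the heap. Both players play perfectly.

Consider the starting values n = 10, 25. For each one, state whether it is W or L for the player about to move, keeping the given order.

Compute win/loss labels from the base case upward. A position with no move is L. Any other position is W if it can reach an L in one move, else L.
n=0: no move → L
n=1: no move → L
n=2: no move → L
n=3: no move → L
n=4: →0(L), so W
n=5: →1(L), so W
n=6: →2(L), so W
n=7: →3(L), so W
n=8: →2(L), so W
n=9: →3(L), so W
n=10: →2(L), so W
n=11: →3(L), so W
n=12: →8(W), 6(W), 4(W) — all W, so L
n=13: →9(W), 7(W), 5(W) — all W, so L
n=14: →10(W), 8(W), 6(W) — all W, so L
n=15: →11(W), 9(W), 7(W) — all W, so L
n=16: →12(L), so W
n=17: →13(L), so W
n=18: →14(L), so W
n=19: →15(L), so W
n=20: →14(L), so W
n=21: →15(L), so W
n=22: →14(L), so W
n=23: →15(L), so W
n=24: →20(W), 18(W), 16(W) — all W, so L
n=25: →21(W), 19(W), 17(W) — all W, so L

10: W, 25: L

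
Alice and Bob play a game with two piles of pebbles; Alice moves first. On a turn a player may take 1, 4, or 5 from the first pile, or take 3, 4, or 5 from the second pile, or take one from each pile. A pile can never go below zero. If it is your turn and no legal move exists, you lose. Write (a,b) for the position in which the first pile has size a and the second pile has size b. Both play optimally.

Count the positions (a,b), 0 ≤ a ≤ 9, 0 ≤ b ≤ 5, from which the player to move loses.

Work bottom-up. With no move the player to move loses. Otherwise the position is W if at least one move leads to an L position for the opponent, and L if every move leads to a W.
Every move lowers a or b (never raises either), so fill the grid row by row in increasing a, and left to right within a row: each cell's successors are then already labelled.
      b=0  b=1  b=2  b=3  b=4  b=5
a=0:    L    L    L    W    W    W
a=1:    W    W    W    W    L    L
a=2:    L    L    L    W    W    W
a=3:    W    W    W    W    L    L
a=4:    W    W    W    L    W    W
a=5:    W    W    W    W    W    W
a=6:    W    W    W    L    W    W
a=7:    W    W    W    W    W    W
a=8:    L    L    L    W    W    W
a=9:    W    W    W    W    L    L
Cells with no legal move (terminal, hence L): (0,0), (0,1), (0,2).
The remaining L cells, each justified by listing all of its moves:
(1,4): only reaches (0,4)(W), (1,1)(W), (1,0)(W), (0,3)(W), all W → L
(1,5): only reaches (0,5)(W), (1,2)(W), (1,1)(W), (1,0)(W), (0,4)(W), all W → L
(2,0): only reaches (1,0)(W), which is W → L
(2,1): only reaches (1,1)(W), (1,0)(W), all W → L
(2,2): only reaches (1,2)(W), (1,1)(W), all W → L
(3,4): only reaches (2,4)(W), (3,1)(W), (3,0)(W), (2,3)(W), all W → L
(3,5): only reaches (2,5)(W), (3,2)(W), (3,1)(W), (3,0)(W), (2,4)(W), all W → L
(4,3): only reaches (3,3)(W), (0,3)(W), (4,0)(W), (3,2)(W), all W → L
(6,3): only reaches (5,3)(W), (2,3)(W), (1,3)(W), (6,0)(W), (5,2)(W), all W → L
(8,0): only reaches (7,0)(W), (4,0)(W), (3,0)(W), all W → L
(8,1): only reaches (7,1)(W), (4,1)(W), (3,1)(W), (7,0)(W), all W → L
(8,2): only reaches (7,2)(W), (4,2)(W), (3,2)(W), (7,1)(W), all W → L
(9,4): only reaches (8,4)(W), (5,4)(W), (4,4)(W), (9,1)(W), (9,0)(W), (8,3)(W), all W → L
(9,5): only reaches (8,5)(W), (5,5)(W), (4,5)(W), (9,2)(W), (9,1)(W), (9,0)(W), (8,4)(W), all W → L
Every other cell has at least one move into one of the L cells above, so it is W.
L cells per row: a=0: 3, a=1: 2, a=2: 3, a=3: 2, a=4: 1, a=5: 0, a=6: 1, a=7: 0, a=8: 3, a=9: 2; total 17.

17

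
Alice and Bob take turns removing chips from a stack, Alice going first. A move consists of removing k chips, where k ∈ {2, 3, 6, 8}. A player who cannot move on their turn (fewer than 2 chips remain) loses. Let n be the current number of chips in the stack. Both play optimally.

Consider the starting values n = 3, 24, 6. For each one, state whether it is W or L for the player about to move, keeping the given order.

3: W, 24: L, 6: W

Build the W/L table. Terminal = L. A non-terminal position is W if it has a move to some L; otherwise it is L.
n=0: no move → L
n=1: no move → L
n=2: reaches L-position 0 → W
n=3: reaches L-position 1 → W
n=4: reaches L-position 1 → W
n=5: only reaches 3(W), 2(W), all W → L
n=6: reaches L-position 0 → W
n=7: reaches L-position 5 → W
n=8: reaches L-position 5 → W
n=9: reaches L-position 1 → W
n=10: only reaches 8(W), 7(W), 4(W), 2(W), all W → L
n=11: reaches L-position 5 → W
n=12: reaches L-position 10 → W
n=13: reaches L-position 10 → W
n=14: only reaches 12(W), 11(W), 8(W), 6(W), all W → L
n=15: only reaches 13(W), 12(W), 9(W), 7(W), all W → L
n=16: reaches L-position 14 → W
n=17: reaches L-position 15 → W
n=18: reaches L-position 15 → W
n=19: only reaches 17(W), 16(W), 13(W), 11(W), all W → L
n=20: reaches L-position 14 → W
n=21: reaches L-position 19 → W
n=22: reaches L-position 19 → W
n=23: reaches L-position 15 → W
n=24: only reaches 22(W), 21(W), 18(W), 16(W), all W → L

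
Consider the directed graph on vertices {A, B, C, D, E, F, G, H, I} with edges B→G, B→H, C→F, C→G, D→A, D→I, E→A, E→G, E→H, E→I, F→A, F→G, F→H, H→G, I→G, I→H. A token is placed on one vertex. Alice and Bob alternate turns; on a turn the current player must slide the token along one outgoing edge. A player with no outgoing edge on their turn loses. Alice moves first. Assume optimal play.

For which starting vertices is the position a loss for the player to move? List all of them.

A, G

Positions with no move are L. A position that does have a move is losing for the player to move precisely when every available move leads to a winning position for the opponent. Fill in the labels:
Every edge goes from a vertex to one that appears earlier in the order A, G, H, F, I, D, E, C, B, so processing vertices in that order labels each vertex after all of its successors.
A: no outgoing edge → L
G: no outgoing edge → L
H: can move to G, which is L ⇒ W
F: can move to G, which is L ⇒ W
I: can move to G, which is L ⇒ W
D: can move to A, which is L ⇒ W
E: can move to G, which is L ⇒ W
C: can move to G, which is L ⇒ W
B: can move to G, which is L ⇒ W
The losing starting vertices are exactly the entries labelled L in this table (2 of them).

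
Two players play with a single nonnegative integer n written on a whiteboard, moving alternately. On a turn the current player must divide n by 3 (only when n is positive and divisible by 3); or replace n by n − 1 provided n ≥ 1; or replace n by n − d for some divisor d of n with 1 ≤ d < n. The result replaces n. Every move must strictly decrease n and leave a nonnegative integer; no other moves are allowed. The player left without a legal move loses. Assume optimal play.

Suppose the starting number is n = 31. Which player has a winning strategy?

Compute win/loss labels from the base case upward. A position with no move is L. Any other position is W if it can reach an L in one move, else L.
n=0: no move → L
n=1: reaches L-position 0 → W
n=2: only reaches 1(W), which is W → L
n=3: reaches L-position 2 → W
n=4: reaches L-position 2 → W
n=5: only reaches 4(W), which is W → L
n=6: reaches L-position 2 → W
n=7: only reaches 6(W), which is W → L
n=8: reaches L-position 7 → W
n=9: only reaches 3(W), 6(W), 8(W), all W → L
n=10: reaches L-position 5 → W
n=11: only reaches 10(W), which is W → L
n=12: reaches L-position 9 → W
n=13: only reaches 12(W), which is W → L
n=14: reaches L-position 7 → W
n=15: reaches L-position 5 → W
n=16: only reaches 8(W), 12(W), 14(W), 15(W), all W → L
n=17: reaches L-position 16 → W
n=18: reaches L-position 9 → W
n=19: only reaches 18(W), which is W → L
n=20: reaches L-position 16 → W
n=21: reaches L-position 7 → W
n=22: reaches L-position 11 → W
n=23: only reaches 22(W), which is W → L
n=24: reaches L-position 16 → W
n=25: only reaches 20(W), 24(W), all W → L
n=26: reaches L-position 13 → W
n=27: reaches L-position 9 → W
n=28: only reaches 14(W), 21(W), 24(W), 26(W), 27(W), all W → L
n=29: reaches L-position 28 → W
n=30: reaches L-position 25 → W
n=31: only reaches 30(W), which is W → L
Every move from 31 reaches a W position, so the mover loses.

The second player wins.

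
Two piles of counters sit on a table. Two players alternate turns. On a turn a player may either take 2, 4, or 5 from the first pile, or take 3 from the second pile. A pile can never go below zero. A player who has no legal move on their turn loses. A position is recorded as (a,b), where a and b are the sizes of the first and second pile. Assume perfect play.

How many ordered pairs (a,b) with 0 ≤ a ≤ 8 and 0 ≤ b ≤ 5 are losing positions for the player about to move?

Positions with no move are L. A position that does have a move is losing for the player to move precisely when every available move leads to a winning position for the opponent. Fill in the labels:
Every move lowers a or b (never raises either), so fill the grid row by row in increasing a, and left to right within a row: each cell's successors are then already labelled.
      b=0  b=1  b=2  b=3  b=4  b=5
a=0:    L    L    L    W    W    W
a=1:    L    L    L    W    W    W
a=2:    W    W    W    L    L    L
a=3:    W    W    W    L    L    L
a=4:    W    W    W    W    W    W
a=5:    W    W    W    W    W    W
a=6:    W    W    W    W    W    W
a=7:    L    L    L    W    W    W
a=8:    L    L    L    W    W    W
Cells with no legal move (terminal, hence L): (0,0), (0,1), (0,2), (1,0), (1,1), (1,2).
The remaining L cells, each justified by listing all of its moves:
(2,3): moves to (0,3)(W), (2,0)(W); every one is W ⇒ L
(2,4): moves to (0,4)(W), (2,1)(W); every one is W ⇒ L
(2,5): moves to (0,5)(W), (2,2)(W); every one is W ⇒ L
(3,3): moves to (1,3)(W), (3,0)(W); every one is W ⇒ L
(3,4): moves to (1,4)(W), (3,1)(W); every one is W ⇒ L
(3,5): moves to (1,5)(W), (3,2)(W); every one is W ⇒ L
(7,0): moves to (5,0)(W), (3,0)(W), (2,0)(W); every one is W ⇒ L
(7,1): moves to (5,1)(W), (3,1)(W), (2,1)(W); every one is W ⇒ L
(7,2): moves to (5,2)(W), (3,2)(W), (2,2)(W); every one is W ⇒ L
(8,0): moves to (6,0)(W), (4,0)(W), (3,0)(W); every one is W ⇒ L
(8,1): moves to (6,1)(W), (4,1)(W), (3,1)(W); every one is W ⇒ L
(8,2): moves to (6,2)(W), (4,2)(W), (3,2)(W); every one is W ⇒ L
Every other cell has at least one move into one of the L cells above, so it is W.
L cells per row: a=0: 3, a=1: 3, a=2: 3, a=3: 3, a=4: 0, a=5: 0, a=6: 0, a=7: 3, a=8: 3; total 18.

18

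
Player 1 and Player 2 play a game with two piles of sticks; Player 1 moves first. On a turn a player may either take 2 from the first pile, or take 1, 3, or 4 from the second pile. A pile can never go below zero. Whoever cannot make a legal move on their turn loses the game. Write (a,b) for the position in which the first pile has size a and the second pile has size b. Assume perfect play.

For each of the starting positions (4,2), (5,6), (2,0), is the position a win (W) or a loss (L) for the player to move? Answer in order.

(4,2): L, (5,6): W, (2,0): W

Positions with no move are L. A position that does have a move is losing for the player to move precisely when every available move leads to a winning position for the opponent. Fill in the labels:
No move ever increases a pile, so every position that can arise here has a ≤ 5 and b ≤ 6; it is enough to label the cells with 0 ≤ a ≤ 5 and 0 ≤ b ≤ 6.
Every move lowers a or b (never raises either), so fill the grid row by row in increasing a, and left to right within a row: each cell's successors are then already labelled.
      b=0  b=1  b=2  b=3  b=4  b=5  b=6
a=0:    L    W    L    W    W    W    W
a=1:    L    W    L    W    W    W    W
a=2:    W    L    W    L    W    W    W
a=3:    W    L    W    L    W    W    W
a=4:    L    W    L    W    W    W    W
a=5:    L    W    L    W    W    W    W
Cells with no legal move (terminal, hence L): (0,0), (1,0).
The remaining L cells, each justified by listing all of its moves:
(0,2): the only move is to (0,1)(W), a W ⇒ L
(1,2): the only move is to (1,1)(W), a W ⇒ L
(2,1): moves to (0,1)(W), (2,0)(W); every one is W ⇒ L
(2,3): moves to (0,3)(W), (2,2)(W), (2,0)(W); every one is W ⇒ L
(3,1): moves to (1,1)(W), (3,0)(W); every one is W ⇒ L
(3,3): moves to (1,3)(W), (3,2)(W), (3,0)(W); every one is W ⇒ L
(4,0): the only move is to (2,0)(W), a W ⇒ L
(4,2): moves to (2,2)(W), (4,1)(W); every one is W ⇒ L
(5,0): the only move is to (3,0)(W), a W ⇒ L
(5,2): moves to (3,2)(W), (5,1)(W); every one is W ⇒ L
Every other cell has at least one move into one of the L cells above, so it is W.
(4,2): one of the L cells justified above, so L
(5,6): the move to (5,2) reaches an L cell, so W
(2,0): the move to (0,0) reaches an L cell, so W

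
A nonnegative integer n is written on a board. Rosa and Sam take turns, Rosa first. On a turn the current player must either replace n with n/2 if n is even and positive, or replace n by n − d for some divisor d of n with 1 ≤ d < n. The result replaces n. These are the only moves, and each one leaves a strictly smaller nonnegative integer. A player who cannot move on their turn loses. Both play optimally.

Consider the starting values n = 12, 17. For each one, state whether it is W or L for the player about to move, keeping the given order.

Work bottom-up. With no move the player to move loses. Otherwise the position is W if at least one move leads to an L position for the opponent, and L if every move leads to a W.
n=0: no move → L
n=1: no move → L
n=2: reaches L-position 1 → W
n=3: only reaches 2(W), which is W → L
n=4: reaches L-position 3 → W
n=5: only reaches 4(W), which is W → L
n=6: reaches L-position 3 → W
n=7: only reaches 6(W), which is W → L
n=8: reaches L-position 7 → W
n=9: only reaches 6(W), 8(W), all W → L
n=10: reaches L-position 5 → W
n=11: only reaches 10(W), which is W → L
n=12: reaches L-position 9 → W
n=13: only reaches 12(W), which is W → L
n=14: reaches L-position 7 → W
n=15: only reaches 10(W), 12(W), 14(W), all W → L
n=16: reaches L-position 15 → W
n=17: only reaches 16(W), which is W → L

12: W, 17: L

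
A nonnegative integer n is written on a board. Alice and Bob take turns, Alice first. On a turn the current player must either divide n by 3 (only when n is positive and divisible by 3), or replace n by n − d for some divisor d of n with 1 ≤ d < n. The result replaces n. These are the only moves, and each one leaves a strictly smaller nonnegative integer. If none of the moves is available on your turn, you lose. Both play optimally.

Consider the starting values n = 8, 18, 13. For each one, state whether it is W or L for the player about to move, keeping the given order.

Classify positions by backward induction: terminal positions (no move available) are L. From any other position, the mover wins iff some move reaches an L.
n=0: no move → L
n=1: no move → L
n=2: can move to 1, which is L ⇒ W
n=3: can move to 1, which is L ⇒ W
n=4: moves to 2(W), 3(W); every one is W ⇒ L
n=5: can move to 4, which is L ⇒ W
n=6: can move to 4, which is L ⇒ W
n=7: the only move is to 6(W), a W ⇒ L
n=8: can move to 4, which is L ⇒ W
n=9: moves to 3(W), 6(W), 8(W); every one is W ⇒ L
n=10: can move to 9, which is L ⇒ W
n=11: the only move is to 10(W), a W ⇒ L
n=12: can move to 4, which is L ⇒ W
n=13: the only move is to 12(W), a W ⇒ L
n=14: can move to 7, which is L ⇒ W
n=15: moves to 5(W), 10(W), 12(W), 14(W); every one is W ⇒ L
n=16: can move to 15, which is L ⇒ W
n=17: the only move is to 16(W), a W ⇒ L
n=18: can move to 9, which is L ⇒ W

8: W, 18: W, 13: L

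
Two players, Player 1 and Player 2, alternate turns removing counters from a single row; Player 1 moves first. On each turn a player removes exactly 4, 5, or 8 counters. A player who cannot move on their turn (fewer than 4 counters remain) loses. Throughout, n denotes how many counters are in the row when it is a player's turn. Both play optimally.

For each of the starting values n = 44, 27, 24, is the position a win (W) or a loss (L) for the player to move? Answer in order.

44: W, 27: L, 24: L

Positions with no move are L. A position that does have a move is losing for the player to move precisely when every available move leads to a winning position for the opponent. Fill in the labels:
n=0: no move → L
n=1: no move → L
n=2: no move → L
n=3: no move → L
n=4: W (go to 0, an L position)
n=5: W (go to 1, an L position)
n=6: W (go to 2, an L position)
n=7: W (go to 3, an L position)
n=8: W (go to 3, an L position)
n=9: W (go to 1, an L position)
n=10: W (go to 2, an L position)
n=11: W (go to 3, an L position)
n=12: L (options 8(W), 7(W), 4(W) are all W)
n=13: L (options 9(W), 8(W), 5(W) are all W)
n=14: L (options 10(W), 9(W), 6(W) are all W)
n=15: L (options 11(W), 10(W), 7(W) are all W)
n=16: W (go to 12, an L position)
n=17: W (go to 13, an L position)
n=18: W (go to 14, an L position)
n=19: W (go to 15, an L position)
n=20: W (go to 15, an L position)
n=21: W (go to 13, an L position)
n=22: W (go to 14, an L position)
n=23: W (go to 15, an L position)
n=24: L (options 20(W), 19(W), 16(W) are all W)
n=25: L (options 21(W), 20(W), 17(W) are all W)
n=26: L (options 22(W), 21(W), 18(W) are all W)
n=27: L (options 23(W), 22(W), 19(W) are all W)
n=28: W (go to 24, an L position)
n=29: W (go to 25, an L position)
n=30: W (go to 26, an L position)
n=31: W (go to 27, an L position)
n=32: W (go to 27, an L position)
n=33: W (go to 25, an L position)
n=34: W (go to 26, an L position)
n=35: W (go to 27, an L position)
n=36: L (options 32(W), 31(W), 28(W) are all W)
n=37: L (options 33(W), 32(W), 29(W) are all W)
n=38: L (options 34(W), 33(W), 30(W) are all W)
n=39: L (options 35(W), 34(W), 31(W) are all W)
n=40: W (go to 36, an L position)
n=41: W (go to 37, an L position)
n=42: W (go to 38, an L position)
n=43: W (go to 39, an L position)
n=44: W (go to 39, an L position)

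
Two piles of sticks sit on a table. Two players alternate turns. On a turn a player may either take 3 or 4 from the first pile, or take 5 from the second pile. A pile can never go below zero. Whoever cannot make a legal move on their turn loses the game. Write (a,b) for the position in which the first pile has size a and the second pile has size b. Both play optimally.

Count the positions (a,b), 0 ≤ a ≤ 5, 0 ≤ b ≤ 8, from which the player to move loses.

Positions with no move are L. A position that does have a move is losing for the player to move precisely when every available move leads to a winning position for the opponent. Fill in the labels:
Every move lowers a or b (never raises either), so fill the grid row by row in increasing a, and left to right within a row: each cell's successors are then already labelled.
      b=0  b=1  b=2  b=3  b=4  b=5  b=6  b=7  b=8
a=0:    L    L    L    L    L    W    W    W    W
a=1:    L    L    L    L    L    W    W    W    W
a=2:    L    L    L    L    L    W    W    W    W
a=3:    W    W    W    W    W    L    L    L    L
a=4:    W    W    W    W    W    L    L    L    L
a=5:    W    W    W    W    W    L    L    L    L
Cells with no legal move (terminal, hence L): (0,0), (0,1), (0,2), (0,3), (0,4), (1,0), (1,1), (1,2), (1,3), (1,4), (2,0), (2,1), (2,2), (2,3), (2,4).
The remaining L cells, each justified by listing all of its moves:
(3,5): moves to (0,5)(W), (3,0)(W); every one is W ⇒ L
(3,6): moves to (0,6)(W), (3,1)(W); every one is W ⇒ L
(3,7): moves to (0,7)(W), (3,2)(W); every one is W ⇒ L
(3,8): moves to (0,8)(W), (3,3)(W); every one is W ⇒ L
(4,5): moves to (1,5)(W), (0,5)(W), (4,0)(W); every one is W ⇒ L
(4,6): moves to (1,6)(W), (0,6)(W), (4,1)(W); every one is W ⇒ L
(4,7): moves to (1,7)(W), (0,7)(W), (4,2)(W); every one is W ⇒ L
(4,8): moves to (1,8)(W), (0,8)(W), (4,3)(W); every one is W ⇒ L
(5,5): moves to (2,5)(W), (1,5)(W), (5,0)(W); every one is W ⇒ L
(5,6): moves to (2,6)(W), (1,6)(W), (5,1)(W); every one is W ⇒ L
(5,7): moves to (2,7)(W), (1,7)(W), (5,2)(W); every one is W ⇒ L
(5,8): moves to (2,8)(W), (1,8)(W), (5,3)(W); every one is W ⇒ L
Every other cell has at least one move into one of the L cells above, so it is W.
L cells per row: a=0: 5, a=1: 5, a=2: 5, a=3: 4, a=4: 4, a=5: 4; total 27.

27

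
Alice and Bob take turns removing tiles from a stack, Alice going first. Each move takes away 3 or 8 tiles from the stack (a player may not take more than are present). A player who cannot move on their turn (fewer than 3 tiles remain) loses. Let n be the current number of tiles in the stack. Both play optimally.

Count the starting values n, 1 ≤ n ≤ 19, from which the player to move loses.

9

Positions with no move are L. A position that does have a move is losing for the player to move precisely when every available move leads to a winning position for the opponent. Fill in the labels:
n=0: no move → L
n=1: no move → L
n=2: no move → L
n=3: can move to 0, which is L ⇒ W
n=4: can move to 1, which is L ⇒ W
n=5: can move to 2, which is L ⇒ W
n=6: the only move is to 3(W), a W ⇒ L
n=7: the only move is to 4(W), a W ⇒ L
n=8: can move to 0, which is L ⇒ W
n=9: can move to 6, which is L ⇒ W
n=10: can move to 7, which is L ⇒ W
n=11: moves to 8(W), 3(W); every one is W ⇒ L
n=12: moves to 9(W), 4(W); every one is W ⇒ L
n=13: moves to 10(W), 5(W); every one is W ⇒ L
n=14: can move to 11, which is L ⇒ W
n=15: can move to 12, which is L ⇒ W
n=16: can move to 13, which is L ⇒ W
n=17: moves to 14(W), 9(W); every one is W ⇒ L
n=18: moves to 15(W), 10(W); every one is W ⇒ L
n=19: can move to 11, which is L ⇒ W
L entries with 1 ≤ n ≤ 19 (n=0 is outside the asked range and is not counted): n = 1, 2, 6, 7, 11, 12, 13, 17, 18; that makes 9.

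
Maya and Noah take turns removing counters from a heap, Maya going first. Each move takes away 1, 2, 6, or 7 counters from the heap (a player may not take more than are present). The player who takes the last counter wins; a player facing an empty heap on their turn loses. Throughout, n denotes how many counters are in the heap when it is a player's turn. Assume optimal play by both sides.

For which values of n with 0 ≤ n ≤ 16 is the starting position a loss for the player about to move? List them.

0, 3, 8, 11, 16

Build the W/L table. Terminal = L. A non-terminal position is W if it has a move to some L; otherwise it is L.
n=0: no move → L
n=1: reaches L-position 0 → W
n=2: reaches L-position 0 → W
n=3: only reaches 2(W), 1(W), all W → L
n=4: reaches L-position 3 → W
n=5: reaches L-position 3 → W
n=6: reaches L-position 0 → W
n=7: reaches L-position 0 → W
n=8: only reaches 7(W), 6(W), 2(W), 1(W), all W → L
n=9: reaches L-position 8 → W
n=10: reaches L-position 8 → W
n=11: only reaches 10(W), 9(W), 5(W), 4(W), all W → L
n=12: reaches L-position 11 → W
n=13: reaches L-position 11 → W
n=14: reaches L-position 8 → W
n=15: reaches L-position 8 → W
n=16: only reaches 15(W), 14(W), 10(W), 9(W), all W → L
The losing starting values of n are exactly the entries labelled L in this table (5 of them).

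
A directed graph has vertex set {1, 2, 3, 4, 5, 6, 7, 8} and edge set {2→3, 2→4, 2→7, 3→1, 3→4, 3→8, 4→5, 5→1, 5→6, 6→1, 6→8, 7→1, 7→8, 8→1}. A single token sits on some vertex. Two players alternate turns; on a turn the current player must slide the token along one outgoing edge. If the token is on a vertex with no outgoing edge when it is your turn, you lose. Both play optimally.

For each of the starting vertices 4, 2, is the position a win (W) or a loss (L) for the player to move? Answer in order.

4: L, 2: W

Label each position W (a win for the player to move) or L (a loss). A position with no legal move is L; any other position is W exactly when some move reaches an L, and L when every move reaches a W.
Every edge goes from a vertex to one that appears earlier in the order 1, 8, 6, 7, 5, 4, 3, 2, so processing vertices in that order labels each vertex after all of its successors.
1: no outgoing edge → L
8: →1(L), so W
6: →1(L), so W
7: →1(L), so W
5: →1(L), so W
4: →5(W) only, which is W, so L
3: →4(L), so W
2: →4(L), so W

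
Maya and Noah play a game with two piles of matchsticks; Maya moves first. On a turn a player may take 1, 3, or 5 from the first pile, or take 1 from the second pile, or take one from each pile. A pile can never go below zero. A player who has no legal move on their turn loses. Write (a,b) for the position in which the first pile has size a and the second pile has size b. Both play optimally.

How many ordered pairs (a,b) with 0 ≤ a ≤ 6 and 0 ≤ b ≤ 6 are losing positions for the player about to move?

16

Positions with no move are L. A position that does have a move is losing for the player to move precisely when every available move leads to a winning position for the opponent. Fill in the labels:
Every move lowers a or b (never raises either), so fill the grid row by row in increasing a, and left to right within a row: each cell's successors are then already labelled.
      b=0  b=1  b=2  b=3  b=4  b=5  b=6
a=0:    L    W    L    W    L    W    L
a=1:    W    W    W    W    W    W    W
a=2:    L    W    L    W    L    W    L
a=3:    W    W    W    W    W    W    W
a=4:    L    W    L    W    L    W    L
a=5:    W    W    W    W    W    W    W
a=6:    L    W    L    W    L    W    L
Cells with no legal move (terminal, hence L): (0,0).
The remaining L cells, each justified by listing all of its moves:
(0,2): only reaches (0,1)(W), which is W → L
(0,4): only reaches (0,3)(W), which is W → L
(0,6): only reaches (0,5)(W), which is W → L
(2,0): only reaches (1,0)(W), which is W → L
(2,2): only reaches (1,2)(W), (2,1)(W), (1,1)(W), all W → L
(2,4): only reaches (1,4)(W), (2,3)(W), (1,3)(W), all W → L
(2,6): only reaches (1,6)(W), (2,5)(W), (1,5)(W), all W → L
(4,0): only reaches (3,0)(W), (1,0)(W), all W → L
(4,2): only reaches (3,2)(W), (1,2)(W), (4,1)(W), (3,1)(W), all W → L
(4,4): only reaches (3,4)(W), (1,4)(W), (4,3)(W), (3,3)(W), all W → L
(4,6): only reaches (3,6)(W), (1,6)(W), (4,5)(W), (3,5)(W), all W → L
(6,0): only reaches (5,0)(W), (3,0)(W), (1,0)(W), all W → L
(6,2): only reaches (5,2)(W), (3,2)(W), (1,2)(W), (6,1)(W), (5,1)(W), all W → L
(6,4): only reaches (5,4)(W), (3,4)(W), (1,4)(W), (6,3)(W), (5,3)(W), all W → L
(6,6): only reaches (5,6)(W), (3,6)(W), (1,6)(W), (6,5)(W), (5,5)(W), all W → L
Every other cell has at least one move into one of the L cells above, so it is W.
L cells per row: a=0: 4, a=1: 0, a=2: 4, a=3: 0, a=4: 4, a=5: 0, a=6: 4; total 16.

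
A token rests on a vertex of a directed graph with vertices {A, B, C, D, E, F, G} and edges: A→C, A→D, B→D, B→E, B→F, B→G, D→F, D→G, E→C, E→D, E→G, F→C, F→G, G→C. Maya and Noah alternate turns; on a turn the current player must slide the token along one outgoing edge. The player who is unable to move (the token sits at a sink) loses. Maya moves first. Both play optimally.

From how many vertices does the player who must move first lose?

2

Positions with no move are L. A position that does have a move is losing for the player to move precisely when every available move leads to a winning position for the opponent. Fill in the labels:
Every edge goes from a vertex to one that appears earlier in the order C, G, F, D, E, B, A, so processing vertices in that order labels each vertex after all of its successors.
C: no outgoing edge → L
G: W (go to C, an L position)
F: W (go to C, an L position)
D: L (options F(W), G(W) are all W)
E: W (go to D, an L position)
B: W (go to D, an L position)
A: W (go to D, an L position)
The L vertices are C, D; that is 2 in all.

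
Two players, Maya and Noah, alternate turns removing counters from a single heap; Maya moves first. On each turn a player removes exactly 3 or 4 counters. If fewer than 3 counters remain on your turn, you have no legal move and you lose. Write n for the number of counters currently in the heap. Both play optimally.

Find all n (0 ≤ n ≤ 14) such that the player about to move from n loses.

Classify positions by backward induction: terminal positions (no move available) are L. From any other position, the mover wins iff some move reaches an L.
n=0: no move → L
n=1: no move → L
n=2: no move → L
n=3: reaches L-position 0 → W
n=4: reaches L-position 1 → W
n=5: reaches L-position 2 → W
n=6: reaches L-position 2 → W
n=7: only reaches 4(W), 3(W), all W → L
n=8: only reaches 5(W), 4(W), all W → L
n=9: only reaches 6(W), 5(W), all W → L
n=10: reaches L-position 7 → W
n=11: reaches L-position 8 → W
n=12: reaches L-position 9 → W
n=13: reaches L-position 9 → W
n=14: only reaches 11(W), 10(W), all W → L
Reading off the rows marked L gives the requested list; there are 7 such values of n.

0, 1, 2, 7, 8, 9, 14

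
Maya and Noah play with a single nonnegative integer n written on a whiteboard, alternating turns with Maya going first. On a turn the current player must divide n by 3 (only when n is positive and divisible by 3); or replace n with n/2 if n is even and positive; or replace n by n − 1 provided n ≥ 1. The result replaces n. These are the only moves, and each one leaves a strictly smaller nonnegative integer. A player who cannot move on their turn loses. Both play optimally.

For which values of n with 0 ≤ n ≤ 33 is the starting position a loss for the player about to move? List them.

Label each position W (a win for the player to move) or L (a loss). A position with no legal move is L; any other position is W exactly when some move reaches an L, and L when every move reaches a W.
n=0: no move → L
n=1: reaches L-position 0 → W
n=2: only reaches 1(W), which is W → L
n=3: reaches L-position 2 → W
n=4: reaches L-position 2 → W
n=5: only reaches 4(W), which is W → L
n=6: reaches L-position 2 → W
n=7: only reaches 6(W), which is W → L
n=8: reaches L-position 7 → W
n=9: only reaches 3(W), 8(W), all W → L
n=10: reaches L-position 5 → W
n=11: only reaches 10(W), which is W → L
n=12: reaches L-position 11 → W
n=13: only reaches 12(W), which is W → L
n=14: reaches L-position 7 → W
n=15: reaches L-position 5 → W
n=16: only reaches 8(W), 15(W), all W → L
n=17: reaches L-position 16 → W
n=18: reaches L-position 9 → W
n=19: only reaches 18(W), which is W → L
n=20: reaches L-position 19 → W
n=21: reaches L-position 7 → W
n=22: reaches L-position 11 → W
n=23: only reaches 22(W), which is W → L
n=24: reaches L-position 23 → W
n=25: only reaches 24(W), which is W → L
n=26: reaches L-position 13 → W
n=27: reaches L-position 9 → W
n=28: only reaches 14(W), 27(W), all W → L
n=29: reaches L-position 28 → W
n=30: only reaches 10(W), 15(W), 29(W), all W → L
n=31: reaches L-position 30 → W
n=32: reaches L-position 16 → W
n=33: reaches L-position 11 → W
Reading off the rows marked L gives the requested list; there are 13 such values of n.

0, 2, 5, 7, 9, 11, 13, 16, 19, 23, 25, 28, 30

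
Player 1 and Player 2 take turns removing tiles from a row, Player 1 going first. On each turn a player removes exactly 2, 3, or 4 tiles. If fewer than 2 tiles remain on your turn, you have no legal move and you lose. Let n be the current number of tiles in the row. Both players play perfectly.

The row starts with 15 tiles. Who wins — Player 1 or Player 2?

Compute win/loss labels from the base case upward. A position with no move is L. Any other position is W if it can reach an L in one move, else L.
n=0: no move → L
n=1: no move → L
n=2: →0(L), so W
n=3: →1(L), so W
n=4: →1(L), so W
n=5: →1(L), so W
n=6: →4(W), 3(W), 2(W) — all W, so L
n=7: →5(W), 4(W), 3(W) — all W, so L
n=8: →6(L), so W
n=9: →7(L), so W
n=10: →7(L), so W
n=11: →7(L), so W
n=12: →10(W), 9(W), 8(W) — all W, so L
n=13: →11(W), 10(W), 9(W) — all W, so L
n=14: →12(L), so W
n=15: →13(L), so W
From 15 Player 1 can remove 2, leaving 13, reaching an L position.

Player 1 wins.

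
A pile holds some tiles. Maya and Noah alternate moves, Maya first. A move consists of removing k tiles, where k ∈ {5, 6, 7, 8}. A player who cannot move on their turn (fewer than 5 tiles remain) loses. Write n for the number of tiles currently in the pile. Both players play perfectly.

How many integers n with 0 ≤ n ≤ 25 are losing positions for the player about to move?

Classify positions by backward induction: terminal positions (no move available) are L. From any other position, the mover wins iff some move reaches an L.
n=0: no move → L
n=1: no move → L
n=2: no move → L
n=3: no move → L
n=4: no move → L
n=5: can move to 0, which is L ⇒ W
n=6: can move to 1, which is L ⇒ W
n=7: can move to 2, which is L ⇒ W
n=8: can move to 3, which is L ⇒ W
n=9: can move to 4, which is L ⇒ W
n=10: can move to 4, which is L ⇒ W
n=11: can move to 4, which is L ⇒ W
n=12: can move to 4, which is L ⇒ W
n=13: moves to 8(W), 7(W), 6(W), 5(W); every one is W ⇒ L
n=14: moves to 9(W), 8(W), 7(W), 6(W); every one is W ⇒ L
n=15: moves to 10(W), 9(W), 8(W), 7(W); every one is W ⇒ L
n=16: moves to 11(W), 10(W), 9(W), 8(W); every one is W ⇒ L
n=17: moves to 12(W), 11(W), 10(W), 9(W); every one is W ⇒ L
n=18: can move to 13, which is L ⇒ W
n=19: can move to 14, which is L ⇒ W
n=20: can move to 15, which is L ⇒ W
n=21: can move to 16, which is L ⇒ W
n=22: can move to 17, which is L ⇒ W
n=23: can move to 17, which is L ⇒ W
n=24: can move to 17, which is L ⇒ W
n=25: can move to 17, which is L ⇒ W
L entries with 0 ≤ n ≤ 25: n = 0, 1, 2, 3, 4, 13, 14, 15, 16, 17; that makes 10.

10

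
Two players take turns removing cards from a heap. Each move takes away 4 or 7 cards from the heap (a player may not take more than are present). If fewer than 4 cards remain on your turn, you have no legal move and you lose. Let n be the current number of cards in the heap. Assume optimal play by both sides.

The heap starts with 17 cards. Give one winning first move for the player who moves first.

Positions with no move are L. A position that does have a move is losing for the player to move precisely when every available move leads to a winning position for the opponent. Fill in the labels:
n=0: no move → L
n=1: no move → L
n=2: no move → L
n=3: no move → L
n=4: W (go to 0, an L position)
n=5: W (go to 1, an L position)
n=6: W (go to 2, an L position)
n=7: W (go to 3, an L position)
n=8: W (go to 1, an L position)
n=9: W (go to 2, an L position)
n=10: W (go to 3, an L position)
n=11: L (options 7(W), 4(W) are all W)
n=12: L (options 8(W), 5(W) are all W)
n=13: L (options 9(W), 6(W) are all W)
n=14: L (options 10(W), 7(W) are all W)
n=15: W (go to 11, an L position)
n=16: W (go to 12, an L position)
n=17: W (go to 13, an L position)
From 17, the L positions reachable in one move are: 13.

Remove 4, leaving 13.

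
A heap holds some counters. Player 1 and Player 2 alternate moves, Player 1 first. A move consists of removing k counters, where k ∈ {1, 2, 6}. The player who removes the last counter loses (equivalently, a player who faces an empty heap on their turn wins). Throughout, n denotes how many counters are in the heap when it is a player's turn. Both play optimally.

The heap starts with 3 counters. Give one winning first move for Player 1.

Classify positions by backward induction: terminal positions (no move available) are W. From any other position, the mover wins iff some move reaches an L.
n=0: no move; the opponent has just taken the last counter and therefore loses → W
n=1: only reaches 0(W), which is W → L
n=2: reaches L-position 1 → W
n=3: reaches L-position 1 → W
From 3, the L positions reachable in one move are: 1.

Remove 2, leaving 1.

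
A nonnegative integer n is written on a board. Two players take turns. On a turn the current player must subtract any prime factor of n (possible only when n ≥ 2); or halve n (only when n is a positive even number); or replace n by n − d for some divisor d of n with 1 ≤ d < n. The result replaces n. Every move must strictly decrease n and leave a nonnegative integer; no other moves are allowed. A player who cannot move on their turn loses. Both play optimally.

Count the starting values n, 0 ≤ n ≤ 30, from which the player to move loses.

7

Work bottom-up. With no move the player to move loses. Otherwise the position is W if at least one move leads to an L position for the opponent, and L if every move leads to a W.
n=0: no move → L
n=1: no move → L
n=2: reaches L-position 0 → W
n=3: reaches L-position 0 → W
n=4: only reaches 2(W), 3(W), all W → L
n=5: reaches L-position 0 → W
n=6: reaches L-position 4 → W
n=7: reaches L-position 0 → W
n=8: reaches L-position 4 → W
n=9: only reaches 6(W), 8(W), all W → L
n=10: reaches L-position 9 → W
n=11: reaches L-position 0 → W
n=12: reaches L-position 9 → W
n=13: reaches L-position 0 → W
n=14: only reaches 7(W), 12(W), 13(W), all W → L
n=15: reaches L-position 14 → W
n=16: reaches L-position 14 → W
n=17: reaches L-position 0 → W
n=18: reaches L-position 9 → W
n=19: reaches L-position 0 → W
n=20: only reaches 10(W), 15(W), 16(W), 18(W), 19(W), all W → L
n=21: reaches L-position 14 → W
n=22: reaches L-position 20 → W
n=23: reaches L-position 0 → W
n=24: reaches L-position 20 → W
n=25: reaches L-position 20 → W
n=26: only reaches 13(W), 24(W), 25(W), all W → L
n=27: reaches L-position 26 → W
n=28: reaches L-position 14 → W
n=29: reaches L-position 0 → W
n=30: reaches L-position 20 → W
L entries with 0 ≤ n ≤ 30: n = 0, 1, 4, 9, 14, 20, 26; that makes 7.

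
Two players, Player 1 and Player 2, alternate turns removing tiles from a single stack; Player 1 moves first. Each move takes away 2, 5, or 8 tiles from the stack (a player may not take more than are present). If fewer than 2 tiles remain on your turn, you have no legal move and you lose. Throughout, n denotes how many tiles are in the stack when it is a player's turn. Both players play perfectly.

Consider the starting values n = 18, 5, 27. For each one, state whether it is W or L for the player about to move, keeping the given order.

18: W, 5: W, 27: L

Label each position W (a win for the player to move) or L (a loss). A position with no legal move is L; any other position is W exactly when some move reaches an L, and L when every move reaches a W.
n=0: no move → L
n=1: no move → L
n=2: reaches L-position 0 → W
n=3: reaches L-position 1 → W
n=4: only reaches 2(W), which is W → L
n=5: reaches L-position 0 → W
n=6: reaches L-position 4 → W
n=7: only reaches 5(W), 2(W), all W → L
n=8: reaches L-position 0 → W
n=9: reaches L-position 7 → W
n=10: only reaches 8(W), 5(W), 2(W), all W → L
n=11: only reaches 9(W), 6(W), 3(W), all W → L
n=12: reaches L-position 10 → W
n=13: reaches L-position 11 → W
n=14: only reaches 12(W), 9(W), 6(W), all W → L
n=15: reaches L-position 10 → W
n=16: reaches L-position 14 → W
n=17: only reaches 15(W), 12(W), 9(W), all W → L
n=18: reaches L-position 10 → W
n=19: reaches L-position 17 → W
n=20: only reaches 18(W), 15(W), 12(W), all W → L
n=21: only reaches 19(W), 16(W), 13(W), all W → L
n=22: reaches L-position 20 → W
n=23: reaches L-position 21 → W
n=24: only reaches 22(W), 19(W), 16(W), all W → L
n=25: reaches L-position 20 → W
n=26: reaches L-position 24 → W
n=27: only reaches 25(W), 22(W), 19(W), all W → L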